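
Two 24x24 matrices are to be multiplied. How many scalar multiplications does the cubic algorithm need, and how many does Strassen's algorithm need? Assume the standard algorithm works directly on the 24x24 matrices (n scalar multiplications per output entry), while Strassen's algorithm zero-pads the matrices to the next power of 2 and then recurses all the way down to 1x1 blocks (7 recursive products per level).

Matrix multiplication for 24x24 matrices:

Strassen's algorithm requires power-of-2 dimensions. Pad 24x24 to 32x32 (next power of 2).

Standard algorithm: 24^3 = 13824 multiplications
Strassen's algorithm: 7^(log2(32)) = 7^5 = 16807 multiplications
Difference: 13824 - 16807 = -2983 (Strassen uses MORE here due to padding overhead — for small or just-over-power-of-2 n, padding can outweigh the per-level savings)

Standard: 13824 multiplications (24^3). Strassen: 16807 multiplications (7^5, after padding to 32x32). Strassen reduces 8 recursive multiplications to 7 at each level.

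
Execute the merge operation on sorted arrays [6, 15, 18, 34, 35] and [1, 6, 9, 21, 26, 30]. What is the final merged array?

Merging process:

Compare 6 vs 1: take 1 from right. Merged: [1]
Compare 6 vs 6: take 6 from left. Merged: [1, 6]
Compare 15 vs 6: take 6 from right. Merged: [1, 6, 6]
Compare 15 vs 9: take 9 from right. Merged: [1, 6, 6, 9]
Compare 15 vs 21: take 15 from left. Merged: [1, 6, 6, 9, 15]
Compare 18 vs 21: take 18 from left. Merged: [1, 6, 6, 9, 15, 18]
Compare 34 vs 21: take 21 from right. Merged: [1, 6, 6, 9, 15, 18, 21]
Compare 34 vs 26: take 26 from right. Merged: [1, 6, 6, 9, 15, 18, 21, 26]
Compare 34 vs 30: take 30 from right. Merged: [1, 6, 6, 9, 15, 18, 21, 26, 30]
Append remaining from left: [34, 35]. Merged: [1, 6, 6, 9, 15, 18, 21, 26, 30, 34, 35]

Final merged array: [1, 6, 6, 9, 15, 18, 21, 26, 30, 34, 35]
Total comparisons: 9

The merged array is [1, 6, 6, 9, 15, 18, 21, 26, 30, 34, 35], requiring 9 comparisons. The merge step runs in O(n) time where n is the total number of elements.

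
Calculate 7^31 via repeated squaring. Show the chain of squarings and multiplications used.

Computing 7^31 by squaring (build up from 7^1; each line after the first costs one multiplication):

7^1 = 7
7^2 = (7^1)^2 = 7^2 = 49
7^3 = 7 * 7^2 = 7 * 49 = 343
7^6 = (7^3)^2 = 343^2 = 117649
7^7 = 7 * 7^6 = 7 * 117649 = 823543
7^14 = (7^7)^2 = 823543^2 = 678223072849
7^15 = 7 * 7^14 = 7 * 678223072849 = 4747561509943
7^30 = (7^15)^2 = 4747561509943^2 = 22539340290692258087863249
7^31 = 7 * 7^30 = 7 * 22539340290692258087863249 = 157775382034845806615042743

Result: 157775382034845806615042743
Multiplications needed: 8 (8 lines after 7^1)

7^31 = 157775382034845806615042743. Using exponentiation by squaring, this requires 8 multiplications. The key idea: if the exponent is even, square the half-power; if odd, multiply by the base once.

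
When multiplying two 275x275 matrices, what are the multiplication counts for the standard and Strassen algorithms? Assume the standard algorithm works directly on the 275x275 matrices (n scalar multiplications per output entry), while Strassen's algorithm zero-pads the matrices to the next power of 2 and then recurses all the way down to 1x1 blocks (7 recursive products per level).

Matrix multiplication for 275x275 matrices:

Strassen's algorithm requires power-of-2 dimensions. Pad 275x275 to 512x512 (next power of 2).

Standard algorithm: 275^3 = 20796875 multiplications
Strassen's algorithm: 7^(log2(512)) = 7^9 = 40353607 multiplications
Difference: 20796875 - 40353607 = -19556732 (Strassen uses MORE here due to padding overhead — for small or just-over-power-of-2 n, padding can outweigh the per-level savings)

Standard: 20796875 multiplications (275^3). Strassen: 40353607 multiplications (7^9, after padding to 512x512). Strassen reduces 8 recursive multiplications to 7 at each level.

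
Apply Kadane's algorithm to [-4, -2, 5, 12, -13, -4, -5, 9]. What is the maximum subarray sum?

Using Kadane's algorithm on [-4, -2, 5, 12, -13, -4, -5, 9]:

Scanning through the array:
Position 1 (value -2): max_ending_here = -2, max_so_far = -2
Position 2 (value 5): max_ending_here = 5, max_so_far = 5
Position 3 (value 12): max_ending_here = 17, max_so_far = 17
Position 4 (value -13): max_ending_here = 4, max_so_far = 17
Position 5 (value -4): max_ending_here = 0, max_so_far = 17
Position 6 (value -5): max_ending_here = -5, max_so_far = 17
Position 7 (value 9): max_ending_here = 9, max_so_far = 17

Maximum subarray: [5, 12]
Maximum sum: 17

The maximum subarray is [5, 12] with sum 17. This subarray runs from index 2 to index 3.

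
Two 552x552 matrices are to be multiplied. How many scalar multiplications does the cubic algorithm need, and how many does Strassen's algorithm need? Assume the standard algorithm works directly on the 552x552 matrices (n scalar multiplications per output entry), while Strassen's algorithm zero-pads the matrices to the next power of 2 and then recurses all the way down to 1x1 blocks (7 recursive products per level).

Matrix multiplication for 552x552 matrices:

Strassen's algorithm requires power-of-2 dimensions. Pad 552x552 to 1024x1024 (next power of 2).

Standard algorithm: 552^3 = 168196608 multiplications
Strassen's algorithm: 7^(log2(1024)) = 7^10 = 282475249 multiplications
Difference: 168196608 - 282475249 = -114278641 (Strassen uses MORE here due to padding overhead — for small or just-over-power-of-2 n, padding can outweigh the per-level savings)

Standard: 168196608 multiplications (552^3). Strassen: 282475249 multiplications (7^10, after padding to 1024x1024). Strassen reduces 8 recursive multiplications to 7 at each level.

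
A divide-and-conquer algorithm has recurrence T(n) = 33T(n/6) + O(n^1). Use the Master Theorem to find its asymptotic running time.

Master Theorem for T(n) = 33T(n/6) + O(n^1):

a = 33, b = 6, c = 1
log_b(a) = log_6(33) = 1.9514

Case 1: c = 1 < log_6(33) = 1.9514
T(n) = O(n^(log_6 33))

For T(n) = 33T(n/6) + O(n^1): log_6(33) = 1.9514. This is Case 1 of the Master Theorem (c < log_b(a), work dominated by leaves), giving O(n^(log_6 33)).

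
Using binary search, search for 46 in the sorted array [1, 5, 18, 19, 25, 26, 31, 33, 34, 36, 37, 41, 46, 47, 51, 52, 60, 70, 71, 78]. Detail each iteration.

Binary search for 46 in [1, 5, 18, 19, 25, 26, 31, 33, 34, 36, 37, 41, 46, 47, 51, 52, 60, 70, 71, 78]:

lo=0, hi=19, mid=9, arr[mid]=36 -> 36 < 46, search right half
lo=10, hi=19, mid=14, arr[mid]=51 -> 51 > 46, search left half
lo=10, hi=13, mid=11, arr[mid]=41 -> 41 < 46, search right half
lo=12, hi=13, mid=12, arr[mid]=46 -> Found target at index 12!

Binary search finds 46 at index 12 after 4 comparisons. The search repeatedly halves the search space by comparing with the middle element.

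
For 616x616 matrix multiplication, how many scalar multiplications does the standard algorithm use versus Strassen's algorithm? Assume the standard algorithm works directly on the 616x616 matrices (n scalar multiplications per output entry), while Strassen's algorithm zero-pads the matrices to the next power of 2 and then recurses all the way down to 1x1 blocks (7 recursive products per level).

Matrix multiplication for 616x616 matrices:

Strassen's algorithm requires power-of-2 dimensions. Pad 616x616 to 1024x1024 (next power of 2).

Standard algorithm: 616^3 = 233744896 multiplications
Strassen's algorithm: 7^(log2(1024)) = 7^10 = 282475249 multiplications
Difference: 233744896 - 282475249 = -48730353 (Strassen uses MORE here due to padding overhead — for small or just-over-power-of-2 n, padding can outweigh the per-level savings)

Standard: 233744896 multiplications (616^3). Strassen: 282475249 multiplications (7^10, after padding to 1024x1024). Strassen reduces 8 recursive multiplications to 7 at each level.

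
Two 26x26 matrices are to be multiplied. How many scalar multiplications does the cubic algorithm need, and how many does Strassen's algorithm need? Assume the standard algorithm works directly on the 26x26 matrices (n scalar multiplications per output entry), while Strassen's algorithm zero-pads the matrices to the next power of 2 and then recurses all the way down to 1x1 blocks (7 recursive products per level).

Matrix multiplication for 26x26 matrices:

Strassen's algorithm requires power-of-2 dimensions. Pad 26x26 to 32x32 (next power of 2).

Standard algorithm: 26^3 = 17576 multiplications
Strassen's algorithm: 7^(log2(32)) = 7^5 = 16807 multiplications
Savings: 17576 - 16807 = 769 multiplications

Standard: 17576 multiplications (26^3). Strassen: 16807 multiplications (7^5, after padding to 32x32). Strassen reduces 8 recursive multiplications to 7 at each level.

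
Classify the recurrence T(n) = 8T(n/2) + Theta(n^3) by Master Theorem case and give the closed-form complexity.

Master Theorem for T(n) = 8T(n/2) + O(n^3):

a = 8, b = 2, c = 3
log_b(a) = log_2(8) = 3.0000

Case 2: c = 3 = log_2(8) = 3.0000
T(n) = O(n^3 log n) = O(n^3 log n)

For T(n) = 8T(n/2) + O(n^3): log_2(8) = 3.0000. This is Case 2 of the Master Theorem (c = log_b(a), equal work at all levels), giving O(n^3 log n).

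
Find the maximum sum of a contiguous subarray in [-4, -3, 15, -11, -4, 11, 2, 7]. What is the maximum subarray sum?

Using Kadane's algorithm on [-4, -3, 15, -11, -4, 11, 2, 7]:

Scanning through the array:
Position 1 (value -3): max_ending_here = -3, max_so_far = -3
Position 2 (value 15): max_ending_here = 15, max_so_far = 15
Position 3 (value -11): max_ending_here = 4, max_so_far = 15
Position 4 (value -4): max_ending_here = 0, max_so_far = 15
Position 5 (value 11): max_ending_here = 11, max_so_far = 15
Position 6 (value 2): max_ending_here = 13, max_so_far = 15
Position 7 (value 7): max_ending_here = 20, max_so_far = 20

Maximum subarray: [15, -11, -4, 11, 2, 7]
Maximum sum: 20

The maximum subarray is [15, -11, -4, 11, 2, 7] with sum 20. This subarray runs from index 2 to index 7.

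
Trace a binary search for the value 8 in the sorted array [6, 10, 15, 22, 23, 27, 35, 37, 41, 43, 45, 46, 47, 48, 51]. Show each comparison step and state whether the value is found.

Binary search for 8 in [6, 10, 15, 22, 23, 27, 35, 37, 41, 43, 45, 46, 47, 48, 51]:

lo=0, hi=14, mid=7, arr[mid]=37 -> 37 > 8, search left half
lo=0, hi=6, mid=3, arr[mid]=22 -> 22 > 8, search left half
lo=0, hi=2, mid=1, arr[mid]=10 -> 10 > 8, search left half
lo=0, hi=0, mid=0, arr[mid]=6 -> 6 < 8, search right half
lo=1 > hi=0, target 8 not found

Binary search determines that 8 is not in the array after 4 comparisons. The search space was exhausted without finding the target.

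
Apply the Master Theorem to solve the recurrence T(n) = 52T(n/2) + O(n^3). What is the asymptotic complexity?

Master Theorem for T(n) = 52T(n/2) + O(n^3):

a = 52, b = 2, c = 3
log_b(a) = log_2(52) = 5.7004

Case 1: c = 3 < log_2(52) = 5.7004
T(n) = O(n^(log_2 52))

For T(n) = 52T(n/2) + O(n^3): log_2(52) = 5.7004. This is Case 1 of the Master Theorem (c < log_b(a), work dominated by leaves), giving O(n^(log_2 52)).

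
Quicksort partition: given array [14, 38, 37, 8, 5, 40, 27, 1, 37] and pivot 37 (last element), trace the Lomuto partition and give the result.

Lomuto partition with pivot = 37:

Initial array: [14, 38, 37, 8, 5, 40, 27, 1, 37]

arr[0]=14 <= 37: swap with position 0, array becomes [14, 38, 37, 8, 5, 40, 27, 1, 37]
arr[1]=38 > 37: no swap
arr[2]=37 <= 37: swap with position 1, array becomes [14, 37, 38, 8, 5, 40, 27, 1, 37]
arr[3]=8 <= 37: swap with position 2, array becomes [14, 37, 8, 38, 5, 40, 27, 1, 37]
arr[4]=5 <= 37: swap with position 3, array becomes [14, 37, 8, 5, 38, 40, 27, 1, 37]
arr[5]=40 > 37: no swap
arr[6]=27 <= 37: swap with position 4, array becomes [14, 37, 8, 5, 27, 40, 38, 1, 37]
arr[7]=1 <= 37: swap with position 5, array becomes [14, 37, 8, 5, 27, 1, 38, 40, 37]

Place pivot at position 6: [14, 37, 8, 5, 27, 1, 37, 40, 38]
Pivot position: 6

After partitioning with pivot 37, the array becomes [14, 37, 8, 5, 27, 1, 37, 40, 38]. The pivot is placed at index 6. All elements to the left of the pivot are <= 37, and all elements to the right are > 37.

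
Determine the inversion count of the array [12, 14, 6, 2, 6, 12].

Finding inversions in [12, 14, 6, 2, 6, 12]:

(0, 2): arr[0]=12 > arr[2]=6
(0, 3): arr[0]=12 > arr[3]=2
(0, 4): arr[0]=12 > arr[4]=6
(1, 2): arr[1]=14 > arr[2]=6
(1, 3): arr[1]=14 > arr[3]=2
(1, 4): arr[1]=14 > arr[4]=6
(1, 5): arr[1]=14 > arr[5]=12
(2, 3): arr[2]=6 > arr[3]=2

Total inversions: 8

The array has 8 inversion(s): (0,2), (0,3), (0,4), (1,2), (1,3), (1,4), (1,5), (2,3). Each pair (i,j) satisfies i < j and arr[i] > arr[j].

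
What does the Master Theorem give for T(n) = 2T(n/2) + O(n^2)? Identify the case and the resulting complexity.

Master Theorem for T(n) = 2T(n/2) + O(n^2):

a = 2, b = 2, c = 2
log_b(a) = log_2(2) = 1.0000

Case 3: c = 2 > log_2(2) = 1.0000
T(n) = O(n^2) = O(n^2)

For T(n) = 2T(n/2) + O(n^2): log_2(2) = 1.0000. This is Case 3 of the Master Theorem (c > log_b(a), work dominated by root), giving O(n^2).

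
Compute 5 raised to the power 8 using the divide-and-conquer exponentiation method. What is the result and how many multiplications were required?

Computing 5^8 by squaring (build up from 5^1; each line after the first costs one multiplication):

5^1 = 5
5^2 = (5^1)^2 = 5^2 = 25
5^4 = (5^2)^2 = 25^2 = 625
5^8 = (5^4)^2 = 625^2 = 390625

Result: 390625
Multiplications needed: 3 (3 lines after 5^1)

5^8 = 390625. Using exponentiation by squaring, this requires 3 multiplications. The key idea: if the exponent is even, square the half-power; if odd, multiply by the base once.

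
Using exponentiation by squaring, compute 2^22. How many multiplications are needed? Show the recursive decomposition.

Computing 2^22 by squaring (build up from 2^1; each line after the first costs one multiplication):

2^1 = 2
2^2 = (2^1)^2 = 2^2 = 4
2^4 = (2^2)^2 = 4^2 = 16
2^5 = 2 * 2^4 = 2 * 16 = 32
2^10 = (2^5)^2 = 32^2 = 1024
2^11 = 2 * 2^10 = 2 * 1024 = 2048
2^22 = (2^11)^2 = 2048^2 = 4194304

Result: 4194304
Multiplications needed: 6 (6 lines after 2^1)

2^22 = 4194304. Using exponentiation by squaring, this requires 6 multiplications. The key idea: if the exponent is even, square the half-power; if odd, multiply by the base once.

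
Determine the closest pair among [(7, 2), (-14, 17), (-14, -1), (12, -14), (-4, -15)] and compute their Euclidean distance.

Computing all pairwise distances among 5 points:

d((7, 2), (-14, 17)) = 25.807
d((7, 2), (-14, -1)) = 21.2132
d((7, 2), (12, -14)) = 16.7631
d((7, 2), (-4, -15)) = 20.2485
d((-14, 17), (-14, -1)) = 18.0
d((-14, 17), (12, -14)) = 40.4599
d((-14, 17), (-4, -15)) = 33.5261
d((-14, -1), (12, -14)) = 29.0689
d((-14, -1), (-4, -15)) = 17.2047
d((12, -14), (-4, -15)) = 16.0312 <-- minimum

Closest pair: (12, -14) and (-4, -15) with distance 16.0312

The closest pair is (12, -14) and (-4, -15) with Euclidean distance 16.0312. For 5 points, brute-force pairwise comparison is shown above. For large n, the divide-and-conquer algorithm (sort by x, recurse on halves, check the dividing strip) achieves O(n log n).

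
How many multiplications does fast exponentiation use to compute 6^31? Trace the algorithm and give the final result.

Computing 6^31 by squaring (build up from 6^1; each line after the first costs one multiplication):

6^1 = 6
6^2 = (6^1)^2 = 6^2 = 36
6^3 = 6 * 6^2 = 6 * 36 = 216
6^6 = (6^3)^2 = 216^2 = 46656
6^7 = 6 * 6^6 = 6 * 46656 = 279936
6^14 = (6^7)^2 = 279936^2 = 78364164096
6^15 = 6 * 6^14 = 6 * 78364164096 = 470184984576
6^30 = (6^15)^2 = 470184984576^2 = 221073919720733357899776
6^31 = 6 * 6^30 = 6 * 221073919720733357899776 = 1326443518324400147398656

Result: 1326443518324400147398656
Multiplications needed: 8 (8 lines after 6^1)

6^31 = 1326443518324400147398656. Using exponentiation by squaring, this requires 8 multiplications. The key idea: if the exponent is even, square the half-power; if odd, multiply by the base once.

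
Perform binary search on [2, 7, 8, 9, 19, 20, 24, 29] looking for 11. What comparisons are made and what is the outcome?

Binary search for 11 in [2, 7, 8, 9, 19, 20, 24, 29]:

lo=0, hi=7, mid=3, arr[mid]=9 -> 9 < 11, search right half
lo=4, hi=7, mid=5, arr[mid]=20 -> 20 > 11, search left half
lo=4, hi=4, mid=4, arr[mid]=19 -> 19 > 11, search left half
lo=4 > hi=3, target 11 not found

Binary search determines that 11 is not in the array after 3 comparisons. The search space was exhausted without finding the target.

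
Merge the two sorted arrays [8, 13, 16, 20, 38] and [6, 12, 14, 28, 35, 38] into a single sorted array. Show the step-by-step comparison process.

Merging process:

Compare 8 vs 6: take 6 from right. Merged: [6]
Compare 8 vs 12: take 8 from left. Merged: [6, 8]
Compare 13 vs 12: take 12 from right. Merged: [6, 8, 12]
Compare 13 vs 14: take 13 from left. Merged: [6, 8, 12, 13]
Compare 16 vs 14: take 14 from right. Merged: [6, 8, 12, 13, 14]
Compare 16 vs 28: take 16 from left. Merged: [6, 8, 12, 13, 14, 16]
Compare 20 vs 28: take 20 from left. Merged: [6, 8, 12, 13, 14, 16, 20]
Compare 38 vs 28: take 28 from right. Merged: [6, 8, 12, 13, 14, 16, 20, 28]
Compare 38 vs 35: take 35 from right. Merged: [6, 8, 12, 13, 14, 16, 20, 28, 35]
Compare 38 vs 38: take 38 from left. Merged: [6, 8, 12, 13, 14, 16, 20, 28, 35, 38]
Append remaining from right: [38]. Merged: [6, 8, 12, 13, 14, 16, 20, 28, 35, 38, 38]

Final merged array: [6, 8, 12, 13, 14, 16, 20, 28, 35, 38, 38]
Total comparisons: 10

The merged array is [6, 8, 12, 13, 14, 16, 20, 28, 35, 38, 38], requiring 10 comparisons. The merge step runs in O(n) time where n is the total number of elements.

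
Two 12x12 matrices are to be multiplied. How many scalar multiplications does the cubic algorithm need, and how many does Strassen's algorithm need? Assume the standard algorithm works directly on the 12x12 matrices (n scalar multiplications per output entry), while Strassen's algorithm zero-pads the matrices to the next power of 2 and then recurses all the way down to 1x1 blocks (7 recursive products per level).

Matrix multiplication for 12x12 matrices:

Strassen's algorithm requires power-of-2 dimensions. Pad 12x12 to 16x16 (next power of 2).

Standard algorithm: 12^3 = 1728 multiplications
Strassen's algorithm: 7^(log2(16)) = 7^4 = 2401 multiplications
Difference: 1728 - 2401 = -673 (Strassen uses MORE here due to padding overhead — for small or just-over-power-of-2 n, padding can outweigh the per-level savings)

Standard: 1728 multiplications (12^3). Strassen: 2401 multiplications (7^4, after padding to 16x16). Strassen reduces 8 recursive multiplications to 7 at each level.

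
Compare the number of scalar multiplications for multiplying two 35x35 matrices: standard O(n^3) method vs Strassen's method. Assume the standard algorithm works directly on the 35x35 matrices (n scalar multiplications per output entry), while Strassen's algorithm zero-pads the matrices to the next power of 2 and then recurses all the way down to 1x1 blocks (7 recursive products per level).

Matrix multiplication for 35x35 matrices:

Strassen's algorithm requires power-of-2 dimensions. Pad 35x35 to 64x64 (next power of 2).

Standard algorithm: 35^3 = 42875 multiplications
Strassen's algorithm: 7^(log2(64)) = 7^6 = 117649 multiplications
Difference: 42875 - 117649 = -74774 (Strassen uses MORE here due to padding overhead — for small or just-over-power-of-2 n, padding can outweigh the per-level savings)

Standard: 42875 multiplications (35^3). Strassen: 117649 multiplications (7^6, after padding to 64x64). Strassen reduces 8 recursive multiplications to 7 at each level.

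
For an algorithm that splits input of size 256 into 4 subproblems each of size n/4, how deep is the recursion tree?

For divide and conquer with division factor 4:

Problem sizes at each level:
Level 0: 256
Level 1: 64
Level 2: 16
Level 3: 4
Level 4: 1

The root is level 0 and the size-1 base case is level 4 (the tree spans levels 0 through 4, i.e. 5 levels counting the root), so the depth is the number of divisions: log_4(256) = 4

The recursion tree depth is log_4(256) = 4. At each level, the problem size is divided by 4, so it takes 4 divisions to reduce to a base case of size 1. The algorithm makes 4 recursive calls at each level.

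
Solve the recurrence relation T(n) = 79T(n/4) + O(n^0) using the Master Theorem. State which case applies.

Master Theorem for T(n) = 79T(n/4) + O(n^0):

a = 79, b = 4, c = 0
log_b(a) = log_4(79) = 3.1519

Case 1: c = 0 < log_4(79) = 3.1519
T(n) = O(n^(log_4 79))

For T(n) = 79T(n/4) + O(n^0): log_4(79) = 3.1519. This is Case 1 of the Master Theorem (c < log_b(a), work dominated by leaves), giving O(n^(log_4 79)).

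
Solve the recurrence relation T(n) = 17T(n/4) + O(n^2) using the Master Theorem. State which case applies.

Master Theorem for T(n) = 17T(n/4) + O(n^2):

a = 17, b = 4, c = 2
log_b(a) = log_4(17) = 2.0437

Case 1: c = 2 < log_4(17) = 2.0437
T(n) = O(n^(log_4 17))

For T(n) = 17T(n/4) + O(n^2): log_4(17) = 2.0437. This is Case 1 of the Master Theorem (c < log_b(a), work dominated by leaves), giving O(n^(log_4 17)).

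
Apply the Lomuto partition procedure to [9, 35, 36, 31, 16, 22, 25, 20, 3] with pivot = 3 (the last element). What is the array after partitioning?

Lomuto partition with pivot = 3:

Initial array: [9, 35, 36, 31, 16, 22, 25, 20, 3]

arr[0]=9 > 3: no swap
arr[1]=35 > 3: no swap
arr[2]=36 > 3: no swap
arr[3]=31 > 3: no swap
arr[4]=16 > 3: no swap
arr[5]=22 > 3: no swap
arr[6]=25 > 3: no swap
arr[7]=20 > 3: no swap

Place pivot at position 0: [3, 35, 36, 31, 16, 22, 25, 20, 9]
Pivot position: 0

After partitioning with pivot 3, the array becomes [3, 35, 36, 31, 16, 22, 25, 20, 9]. The pivot is placed at index 0. All elements to the left of the pivot are <= 3, and all elements to the right are > 3.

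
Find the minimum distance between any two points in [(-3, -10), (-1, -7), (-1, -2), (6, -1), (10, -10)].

Computing all pairwise distances among 5 points:

d((-3, -10), (-1, -7)) = 3.6056 <-- minimum
d((-3, -10), (-1, -2)) = 8.2462
d((-3, -10), (6, -1)) = 12.7279
d((-3, -10), (10, -10)) = 13.0
d((-1, -7), (-1, -2)) = 5.0
d((-1, -7), (6, -1)) = 9.2195
d((-1, -7), (10, -10)) = 11.4018
d((-1, -2), (6, -1)) = 7.0711
d((-1, -2), (10, -10)) = 13.6015
d((6, -1), (10, -10)) = 9.8489

Closest pair: (-3, -10) and (-1, -7) with distance 3.6056

The closest pair is (-3, -10) and (-1, -7) with Euclidean distance 3.6056. For 5 points, brute-force pairwise comparison is shown above. For large n, the divide-and-conquer algorithm (sort by x, recurse on halves, check the dividing strip) achieves O(n log n).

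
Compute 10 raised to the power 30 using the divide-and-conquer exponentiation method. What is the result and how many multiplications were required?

Computing 10^30 by squaring (build up from 10^1; each line after the first costs one multiplication):

10^1 = 10
10^2 = (10^1)^2 = 10^2 = 100
10^3 = 10 * 10^2 = 10 * 100 = 1000
10^6 = (10^3)^2 = 1000^2 = 1000000
10^7 = 10 * 10^6 = 10 * 1000000 = 10000000
10^14 = (10^7)^2 = 10000000^2 = 100000000000000
10^15 = 10 * 10^14 = 10 * 100000000000000 = 1000000000000000
10^30 = (10^15)^2 = 1000000000000000^2 = 1000000000000000000000000000000

Result: 1000000000000000000000000000000
Multiplications needed: 7 (7 lines after 10^1)

10^30 = 1000000000000000000000000000000. Using exponentiation by squaring, this requires 7 multiplications. The key idea: if the exponent is even, square the half-power; if odd, multiply by the base once.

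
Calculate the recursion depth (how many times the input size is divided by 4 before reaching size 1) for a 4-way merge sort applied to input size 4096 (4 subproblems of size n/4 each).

For divide and conquer with division factor 4:

Problem sizes at each level:
Level 0: 4096
Level 1: 1024
Level 2: 256
Level 3: 64
Level 4: 16
Level 5: 4
Level 6: 1

The root is level 0 and the size-1 base case is level 6 (the tree spans levels 0 through 6, i.e. 7 levels counting the root), so the depth is the number of divisions: log_4(4096) = 6

The recursion tree depth is log_4(4096) = 6. At each level, the problem size is divided by 4, so it takes 6 divisions to reduce to a base case of size 1. The algorithm makes 4 recursive calls at each level.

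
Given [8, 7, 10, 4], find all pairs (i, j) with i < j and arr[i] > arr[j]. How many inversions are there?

Finding inversions in [8, 7, 10, 4]:

(0, 1): arr[0]=8 > arr[1]=7
(0, 3): arr[0]=8 > arr[3]=4
(1, 3): arr[1]=7 > arr[3]=4
(2, 3): arr[2]=10 > arr[3]=4

Total inversions: 4

The array has 4 inversion(s): (0,1), (0,3), (1,3), (2,3). Each pair (i,j) satisfies i < j and arr[i] > arr[j].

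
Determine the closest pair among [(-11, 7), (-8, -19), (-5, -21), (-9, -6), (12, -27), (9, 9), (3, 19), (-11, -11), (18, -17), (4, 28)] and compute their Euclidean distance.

Computing all pairwise distances among 10 points:

d((-11, 7), (-8, -19)) = 26.1725
d((-11, 7), (-5, -21)) = 28.6356
d((-11, 7), (-9, -6)) = 13.1529
d((-11, 7), (12, -27)) = 41.0488
d((-11, 7), (9, 9)) = 20.0998
d((-11, 7), (3, 19)) = 18.4391
d((-11, 7), (-11, -11)) = 18.0
d((-11, 7), (18, -17)) = 37.6431
d((-11, 7), (4, 28)) = 25.807
d((-8, -19), (-5, -21)) = 3.6056 <-- minimum
d((-8, -19), (-9, -6)) = 13.0384
d((-8, -19), (12, -27)) = 21.5407
d((-8, -19), (9, 9)) = 32.7567
d((-8, -19), (3, 19)) = 39.5601
d((-8, -19), (-11, -11)) = 8.544
d((-8, -19), (18, -17)) = 26.0768
d((-8, -19), (4, 28)) = 48.5077
d((-5, -21), (-9, -6)) = 15.5242
d((-5, -21), (12, -27)) = 18.0278
d((-5, -21), (9, 9)) = 33.1059
d((-5, -21), (3, 19)) = 40.7922
d((-5, -21), (-11, -11)) = 11.6619
d((-5, -21), (18, -17)) = 23.3452
d((-5, -21), (4, 28)) = 49.8197
d((-9, -6), (12, -27)) = 29.6985
d((-9, -6), (9, 9)) = 23.4307
d((-9, -6), (3, 19)) = 27.7308
d((-9, -6), (-11, -11)) = 5.3852
d((-9, -6), (18, -17)) = 29.1548
d((-9, -6), (4, 28)) = 36.4005
d((12, -27), (9, 9)) = 36.1248
d((12, -27), (3, 19)) = 46.8722
d((12, -27), (-11, -11)) = 28.0179
d((12, -27), (18, -17)) = 11.6619
d((12, -27), (4, 28)) = 55.5788
d((9, 9), (3, 19)) = 11.6619
d((9, 9), (-11, -11)) = 28.2843
d((9, 9), (18, -17)) = 27.5136
d((9, 9), (4, 28)) = 19.6469
d((3, 19), (-11, -11)) = 33.1059
d((3, 19), (18, -17)) = 39.0
d((3, 19), (4, 28)) = 9.0554
d((-11, -11), (18, -17)) = 29.6142
d((-11, -11), (4, 28)) = 41.7852
d((18, -17), (4, 28)) = 47.1275

Closest pair: (-8, -19) and (-5, -21) with distance 3.6056

The closest pair is (-8, -19) and (-5, -21) with Euclidean distance 3.6056. For 10 points, brute-force pairwise comparison is shown above. For large n, the divide-and-conquer algorithm (sort by x, recurse on halves, check the dividing strip) achieves O(n log n).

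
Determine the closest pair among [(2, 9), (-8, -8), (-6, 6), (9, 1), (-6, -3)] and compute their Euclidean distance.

Computing all pairwise distances among 5 points:

d((2, 9), (-8, -8)) = 19.7231
d((2, 9), (-6, 6)) = 8.544
d((2, 9), (9, 1)) = 10.6301
d((2, 9), (-6, -3)) = 14.4222
d((-8, -8), (-6, 6)) = 14.1421
d((-8, -8), (9, 1)) = 19.2354
d((-8, -8), (-6, -3)) = 5.3852 <-- minimum
d((-6, 6), (9, 1)) = 15.8114
d((-6, 6), (-6, -3)) = 9.0
d((9, 1), (-6, -3)) = 15.5242

Closest pair: (-8, -8) and (-6, -3) with distance 5.3852

The closest pair is (-8, -8) and (-6, -3) with Euclidean distance 5.3852. For 5 points, brute-force pairwise comparison is shown above. For large n, the divide-and-conquer algorithm (sort by x, recurse on halves, check the dividing strip) achieves O(n log n).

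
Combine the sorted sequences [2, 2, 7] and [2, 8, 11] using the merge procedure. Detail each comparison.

Merging process:

Compare 2 vs 2: take 2 from left. Merged: [2]
Compare 2 vs 2: take 2 from left. Merged: [2, 2]
Compare 7 vs 2: take 2 from right. Merged: [2, 2, 2]
Compare 7 vs 8: take 7 from left. Merged: [2, 2, 2, 7]
Append remaining from right: [8, 11]. Merged: [2, 2, 2, 7, 8, 11]

Final merged array: [2, 2, 2, 7, 8, 11]
Total comparisons: 4

The merged array is [2, 2, 2, 7, 8, 11], requiring 4 comparisons. The merge step runs in O(n) time where n is the total number of elements.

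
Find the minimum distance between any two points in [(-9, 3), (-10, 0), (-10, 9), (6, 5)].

Computing all pairwise distances among 4 points:

d((-9, 3), (-10, 0)) = 3.1623 <-- minimum
d((-9, 3), (-10, 9)) = 6.0828
d((-9, 3), (6, 5)) = 15.1327
d((-10, 0), (-10, 9)) = 9.0
d((-10, 0), (6, 5)) = 16.7631
d((-10, 9), (6, 5)) = 16.4924

Closest pair: (-9, 3) and (-10, 0) with distance 3.1623

The closest pair is (-9, 3) and (-10, 0) with Euclidean distance 3.1623. For 4 points, brute-force pairwise comparison is shown above. For large n, the divide-and-conquer algorithm (sort by x, recurse on halves, check the dividing strip) achieves O(n log n).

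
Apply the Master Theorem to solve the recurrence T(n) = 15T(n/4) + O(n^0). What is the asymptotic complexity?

Master Theorem for T(n) = 15T(n/4) + O(n^0):

a = 15, b = 4, c = 0
log_b(a) = log_4(15) = 1.9534

Case 1: c = 0 < log_4(15) = 1.9534
T(n) = O(n^(log_4 15))

For T(n) = 15T(n/4) + O(n^0): log_4(15) = 1.9534. This is Case 1 of the Master Theorem (c < log_b(a), work dominated by leaves), giving O(n^(log_4 15)).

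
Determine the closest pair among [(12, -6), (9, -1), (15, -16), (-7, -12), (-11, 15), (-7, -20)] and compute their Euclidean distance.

Computing all pairwise distances among 6 points:

d((12, -6), (9, -1)) = 5.831 <-- minimum
d((12, -6), (15, -16)) = 10.4403
d((12, -6), (-7, -12)) = 19.9249
d((12, -6), (-11, 15)) = 31.1448
d((12, -6), (-7, -20)) = 23.6008
d((9, -1), (15, -16)) = 16.1555
d((9, -1), (-7, -12)) = 19.4165
d((9, -1), (-11, 15)) = 25.6125
d((9, -1), (-7, -20)) = 24.8395
d((15, -16), (-7, -12)) = 22.3607
d((15, -16), (-11, 15)) = 40.4599
d((15, -16), (-7, -20)) = 22.3607
d((-7, -12), (-11, 15)) = 27.2947
d((-7, -12), (-7, -20)) = 8.0
d((-11, 15), (-7, -20)) = 35.2278

Closest pair: (12, -6) and (9, -1) with distance 5.831

The closest pair is (12, -6) and (9, -1) with Euclidean distance 5.831. For 6 points, brute-force pairwise comparison is shown above. For large n, the divide-and-conquer algorithm (sort by x, recurse on halves, check the dividing strip) achieves O(n log n).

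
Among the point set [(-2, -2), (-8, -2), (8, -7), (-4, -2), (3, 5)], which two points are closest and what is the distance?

Computing all pairwise distances among 5 points:

d((-2, -2), (-8, -2)) = 6.0
d((-2, -2), (8, -7)) = 11.1803
d((-2, -2), (-4, -2)) = 2.0 <-- minimum
d((-2, -2), (3, 5)) = 8.6023
d((-8, -2), (8, -7)) = 16.7631
d((-8, -2), (-4, -2)) = 4.0
d((-8, -2), (3, 5)) = 13.0384
d((8, -7), (-4, -2)) = 13.0
d((8, -7), (3, 5)) = 13.0
d((-4, -2), (3, 5)) = 9.8995

Closest pair: (-2, -2) and (-4, -2) with distance 2.0

The closest pair is (-2, -2) and (-4, -2) with Euclidean distance 2.0. For 5 points, brute-force pairwise comparison is shown above. For large n, the divide-and-conquer algorithm (sort by x, recurse on halves, check the dividing strip) achieves O(n log n).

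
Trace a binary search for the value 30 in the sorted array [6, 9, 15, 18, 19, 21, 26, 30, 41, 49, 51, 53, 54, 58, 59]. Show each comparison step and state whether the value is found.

Binary search for 30 in [6, 9, 15, 18, 19, 21, 26, 30, 41, 49, 51, 53, 54, 58, 59]:

lo=0, hi=14, mid=7, arr[mid]=30 -> Found target at index 7!

Binary search finds 30 at index 7 after 1 comparisons. The search repeatedly halves the search space by comparing with the middle element.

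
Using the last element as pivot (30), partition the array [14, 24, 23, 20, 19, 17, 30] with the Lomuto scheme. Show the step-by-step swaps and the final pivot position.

Lomuto partition with pivot = 30:

Initial array: [14, 24, 23, 20, 19, 17, 30]

arr[0]=14 <= 30: swap with position 0, array becomes [14, 24, 23, 20, 19, 17, 30]
arr[1]=24 <= 30: swap with position 1, array becomes [14, 24, 23, 20, 19, 17, 30]
arr[2]=23 <= 30: swap with position 2, array becomes [14, 24, 23, 20, 19, 17, 30]
arr[3]=20 <= 30: swap with position 3, array becomes [14, 24, 23, 20, 19, 17, 30]
arr[4]=19 <= 30: swap with position 4, array becomes [14, 24, 23, 20, 19, 17, 30]
arr[5]=17 <= 30: swap with position 5, array becomes [14, 24, 23, 20, 19, 17, 30]

Place pivot at position 6: [14, 24, 23, 20, 19, 17, 30]
Pivot position: 6

After partitioning with pivot 30, the array becomes [14, 24, 23, 20, 19, 17, 30]. The pivot is placed at index 6. All elements to the left of the pivot are <= 30, and all elements to the right are > 30.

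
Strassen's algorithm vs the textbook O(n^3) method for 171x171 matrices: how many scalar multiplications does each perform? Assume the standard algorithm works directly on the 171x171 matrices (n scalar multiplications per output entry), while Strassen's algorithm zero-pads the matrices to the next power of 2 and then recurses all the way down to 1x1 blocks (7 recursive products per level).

Matrix multiplication for 171x171 matrices:

Strassen's algorithm requires power-of-2 dimensions. Pad 171x171 to 256x256 (next power of 2).

Standard algorithm: 171^3 = 5000211 multiplications
Strassen's algorithm: 7^(log2(256)) = 7^8 = 5764801 multiplications
Difference: 5000211 - 5764801 = -764590 (Strassen uses MORE here due to padding overhead — for small or just-over-power-of-2 n, padding can outweigh the per-level savings)

Standard: 5000211 multiplications (171^3). Strassen: 5764801 multiplications (7^8, after padding to 256x256). Strassen reduces 8 recursive multiplications to 7 at each level.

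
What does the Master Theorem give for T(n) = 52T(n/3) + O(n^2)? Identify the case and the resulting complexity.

Master Theorem for T(n) = 52T(n/3) + O(n^2):

a = 52, b = 3, c = 2
log_b(a) = log_3(52) = 3.5966

Case 1: c = 2 < log_3(52) = 3.5966
T(n) = O(n^(log_3 52))

For T(n) = 52T(n/3) + O(n^2): log_3(52) = 3.5966. This is Case 1 of the Master Theorem (c < log_b(a), work dominated by leaves), giving O(n^(log_3 52)).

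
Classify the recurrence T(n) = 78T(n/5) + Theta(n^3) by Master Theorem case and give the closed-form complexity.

Master Theorem for T(n) = 78T(n/5) + O(n^3):

a = 78, b = 5, c = 3
log_b(a) = log_5(78) = 2.7070

Case 3: c = 3 > log_5(78) = 2.7070
T(n) = O(n^3) = O(n^3)

For T(n) = 78T(n/5) + O(n^3): log_5(78) = 2.7070. This is Case 3 of the Master Theorem (c > log_b(a), work dominated by root), giving O(n^3).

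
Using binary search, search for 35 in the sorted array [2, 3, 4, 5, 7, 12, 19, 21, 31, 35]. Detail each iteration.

Binary search for 35 in [2, 3, 4, 5, 7, 12, 19, 21, 31, 35]:

lo=0, hi=9, mid=4, arr[mid]=7 -> 7 < 35, search right half
lo=5, hi=9, mid=7, arr[mid]=21 -> 21 < 35, search right half
lo=8, hi=9, mid=8, arr[mid]=31 -> 31 < 35, search right half
lo=9, hi=9, mid=9, arr[mid]=35 -> Found target at index 9!

Binary search finds 35 at index 9 after 4 comparisons. The search repeatedly halves the search space by comparing with the middle element.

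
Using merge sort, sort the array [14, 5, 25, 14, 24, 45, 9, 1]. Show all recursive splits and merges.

Merge sort trace:

Split: [14, 5, 25, 14, 24, 45, 9, 1] -> [14, 5, 25, 14] and [24, 45, 9, 1]
  Split: [14, 5, 25, 14] -> [14, 5] and [25, 14]
    Split: [14, 5] -> [14] and [5]
    Merge: [14] + [5] -> [5, 14]
    Split: [25, 14] -> [25] and [14]
    Merge: [25] + [14] -> [14, 25]
  Merge: [5, 14] + [14, 25] -> [5, 14, 14, 25]
  Split: [24, 45, 9, 1] -> [24, 45] and [9, 1]
    Split: [24, 45] -> [24] and [45]
    Merge: [24] + [45] -> [24, 45]
    Split: [9, 1] -> [9] and [1]
    Merge: [9] + [1] -> [1, 9]
  Merge: [24, 45] + [1, 9] -> [1, 9, 24, 45]
Merge: [5, 14, 14, 25] + [1, 9, 24, 45] -> [1, 5, 9, 14, 14, 24, 25, 45]

Final sorted array: [1, 5, 9, 14, 14, 24, 25, 45]

The merge sort proceeds by recursively splitting the array and merging sorted halves.
After all merges, the sorted array is [1, 5, 9, 14, 14, 24, 25, 45].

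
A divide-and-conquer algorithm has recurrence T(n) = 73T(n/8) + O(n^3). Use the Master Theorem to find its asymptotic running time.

Master Theorem for T(n) = 73T(n/8) + O(n^3):

a = 73, b = 8, c = 3
log_b(a) = log_8(73) = 2.0633

Case 3: c = 3 > log_8(73) = 2.0633
T(n) = O(n^3) = O(n^3)

For T(n) = 73T(n/8) + O(n^3): log_8(73) = 2.0633. This is Case 3 of the Master Theorem (c > log_b(a), work dominated by root), giving O(n^3).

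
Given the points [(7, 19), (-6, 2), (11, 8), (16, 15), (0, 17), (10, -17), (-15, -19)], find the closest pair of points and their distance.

Computing all pairwise distances among 7 points:

d((7, 19), (-6, 2)) = 21.4009
d((7, 19), (11, 8)) = 11.7047
d((7, 19), (16, 15)) = 9.8489
d((7, 19), (0, 17)) = 7.2801 <-- minimum
d((7, 19), (10, -17)) = 36.1248
d((7, 19), (-15, -19)) = 43.909
d((-6, 2), (11, 8)) = 18.0278
d((-6, 2), (16, 15)) = 25.5539
d((-6, 2), (0, 17)) = 16.1555
d((-6, 2), (10, -17)) = 24.8395
d((-6, 2), (-15, -19)) = 22.8473
d((11, 8), (16, 15)) = 8.6023
d((11, 8), (0, 17)) = 14.2127
d((11, 8), (10, -17)) = 25.02
d((11, 8), (-15, -19)) = 37.4833
d((16, 15), (0, 17)) = 16.1245
d((16, 15), (10, -17)) = 32.5576
d((16, 15), (-15, -19)) = 46.0109
d((0, 17), (10, -17)) = 35.4401
d((0, 17), (-15, -19)) = 39.0
d((10, -17), (-15, -19)) = 25.0799

Closest pair: (7, 19) and (0, 17) with distance 7.2801

The closest pair is (7, 19) and (0, 17) with Euclidean distance 7.2801. For 7 points, brute-force pairwise comparison is shown above. For large n, the divide-and-conquer algorithm (sort by x, recurse on halves, check the dividing strip) achieves O(n log n).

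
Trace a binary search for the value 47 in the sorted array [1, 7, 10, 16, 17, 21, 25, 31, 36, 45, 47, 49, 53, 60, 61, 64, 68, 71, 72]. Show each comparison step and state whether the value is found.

Binary search for 47 in [1, 7, 10, 16, 17, 21, 25, 31, 36, 45, 47, 49, 53, 60, 61, 64, 68, 71, 72]:

lo=0, hi=18, mid=9, arr[mid]=45 -> 45 < 47, search right half
lo=10, hi=18, mid=14, arr[mid]=61 -> 61 > 47, search left half
lo=10, hi=13, mid=11, arr[mid]=49 -> 49 > 47, search left half
lo=10, hi=10, mid=10, arr[mid]=47 -> Found target at index 10!

Binary search finds 47 at index 10 after 4 comparisons. The search repeatedly halves the search space by comparing with the middle element.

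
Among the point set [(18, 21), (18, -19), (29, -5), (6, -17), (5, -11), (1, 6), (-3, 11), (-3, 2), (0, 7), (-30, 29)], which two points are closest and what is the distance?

Computing all pairwise distances among 10 points:

d((18, 21), (18, -19)) = 40.0
d((18, 21), (29, -5)) = 28.2312
d((18, 21), (6, -17)) = 39.8497
d((18, 21), (5, -11)) = 34.5398
d((18, 21), (1, 6)) = 22.6716
d((18, 21), (-3, 11)) = 23.2594
d((18, 21), (-3, 2)) = 28.3196
d((18, 21), (0, 7)) = 22.8035
d((18, 21), (-30, 29)) = 48.6621
d((18, -19), (29, -5)) = 17.8045
d((18, -19), (6, -17)) = 12.1655
d((18, -19), (5, -11)) = 15.2643
d((18, -19), (1, 6)) = 30.2324
d((18, -19), (-3, 11)) = 36.6197
d((18, -19), (-3, 2)) = 29.6985
d((18, -19), (0, 7)) = 31.6228
d((18, -19), (-30, 29)) = 67.8823
d((29, -5), (6, -17)) = 25.9422
d((29, -5), (5, -11)) = 24.7386
d((29, -5), (1, 6)) = 30.0832
d((29, -5), (-3, 11)) = 35.7771
d((29, -5), (-3, 2)) = 32.7567
d((29, -5), (0, 7)) = 31.3847
d((29, -5), (-30, 29)) = 68.0955
d((6, -17), (5, -11)) = 6.0828
d((6, -17), (1, 6)) = 23.5372
d((6, -17), (-3, 11)) = 29.4109
d((6, -17), (-3, 2)) = 21.0238
d((6, -17), (0, 7)) = 24.7386
d((6, -17), (-30, 29)) = 58.4123
d((5, -11), (1, 6)) = 17.4642
d((5, -11), (-3, 11)) = 23.4094
d((5, -11), (-3, 2)) = 15.2643
d((5, -11), (0, 7)) = 18.6815
d((5, -11), (-30, 29)) = 53.1507
d((1, 6), (-3, 11)) = 6.4031
d((1, 6), (-3, 2)) = 5.6569
d((1, 6), (0, 7)) = 1.4142 <-- minimum
d((1, 6), (-30, 29)) = 38.6005
d((-3, 11), (-3, 2)) = 9.0
d((-3, 11), (0, 7)) = 5.0
d((-3, 11), (-30, 29)) = 32.45
d((-3, 2), (0, 7)) = 5.831
d((-3, 2), (-30, 29)) = 38.1838
d((0, 7), (-30, 29)) = 37.2022

Closest pair: (1, 6) and (0, 7) with distance 1.4142

The closest pair is (1, 6) and (0, 7) with Euclidean distance 1.4142. For 10 points, brute-force pairwise comparison is shown above. For large n, the divide-and-conquer algorithm (sort by x, recurse on halves, check the dividing strip) achieves O(n log n).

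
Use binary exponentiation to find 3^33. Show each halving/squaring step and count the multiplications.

Computing 3^33 by squaring (build up from 3^1; each line after the first costs one multiplication):

3^1 = 3
3^2 = (3^1)^2 = 3^2 = 9
3^4 = (3^2)^2 = 9^2 = 81
3^8 = (3^4)^2 = 81^2 = 6561
3^16 = (3^8)^2 = 6561^2 = 43046721
3^32 = (3^16)^2 = 43046721^2 = 1853020188851841
3^33 = 3 * 3^32 = 3 * 1853020188851841 = 5559060566555523

Result: 5559060566555523
Multiplications needed: 6 (6 lines after 3^1)

3^33 = 5559060566555523. Using exponentiation by squaring, this requires 6 multiplications. The key idea: if the exponent is even, square the half-power; if odd, multiply by the base once.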